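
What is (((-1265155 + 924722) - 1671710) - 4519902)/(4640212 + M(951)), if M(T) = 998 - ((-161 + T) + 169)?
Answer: -6532045/4640251 ≈ -1.4077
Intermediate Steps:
M(T) = 990 - T (M(T) = 998 - (8 + T) = 998 + (-8 - T) = 990 - T)
(((-1265155 + 924722) - 1671710) - 4519902)/(4640212 + M(951)) = (((-1265155 + 924722) - 1671710) - 4519902)/(4640212 + (990 - 1*951)) = ((-340433 - 1671710) - 4519902)/(4640212 + (990 - 951)) = (-2012143 - 4519902)/(4640212 + 39) = -6532045/4640251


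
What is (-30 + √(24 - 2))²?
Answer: (30 - √22)² ≈ 640.58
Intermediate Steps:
(-30 + √(24 - 2))² = (-30 + √22)²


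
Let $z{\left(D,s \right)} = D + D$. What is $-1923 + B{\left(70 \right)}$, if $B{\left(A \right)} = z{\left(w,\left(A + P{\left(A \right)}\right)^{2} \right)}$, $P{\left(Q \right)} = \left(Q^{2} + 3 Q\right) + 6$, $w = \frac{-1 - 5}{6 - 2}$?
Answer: $-1926$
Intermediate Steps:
$w = - \frac{3}{2}$ ($w = - \frac{6}{4} = \left(-6\right) \frac{1}{4} = - \frac{3}{2} \approx -1.5$)
$P{\left(Q \right)} = 6 + Q^{2} + 3 Q$
$z{\left(D,s \right)} = 2 D$
$B{\left(A \right)} = -3$ ($B{\left(A \right)} = 2 \left(- \frac{3}{2}\right) = -3$)
$-1923 + B{\left(70 \right)} = -1923 - 3 = -1926$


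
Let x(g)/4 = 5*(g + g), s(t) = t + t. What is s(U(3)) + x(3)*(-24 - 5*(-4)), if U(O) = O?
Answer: -474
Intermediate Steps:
s(t) = 2*t
x(g) = 40*g (x(g) = 4*(5*(g + g)) = 4*(5*(2*g)) = 4*(10*g) = 40*g)
s(U(3)) + x(3)*(-24 - 5*(-4)) = 2*3 + (40*3)*(-24 - 5*(-4)) = 6 + 120*(-24 + 20) = 6 + 120*(-4) = 6 - 480 = -474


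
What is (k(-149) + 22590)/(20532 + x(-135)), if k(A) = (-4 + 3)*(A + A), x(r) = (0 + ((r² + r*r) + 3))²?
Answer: 22888/1328841741 ≈ 1.7224e-5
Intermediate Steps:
x(r) = (3 + 2*r²)² (x(r) = (0 + ((r² + r²) + 3))² = (0 + (2*r² + 3))² = (0 + (3 + 2*r²))² = (3 + 2*r²)²)
k(A) = -2*A
(k(-149) + 22590)/(20532 + x(-135)) = (-2*(-149) + 22590)/(20532 + (3 + 2*(-135)²)²) = (298 + 22590)/(20532 + (3 + 2*18225)²) = 22888/(20532 + (3 + 36450)²) = 22888/(20532 + 36453²) = 22888/(20532 + 1328821209) = 22888/1328841741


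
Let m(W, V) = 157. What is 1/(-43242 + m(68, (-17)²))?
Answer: -1/43085 ≈ -2.3210e-5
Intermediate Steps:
1/(-43242 + m(68, (-17)²)) = 1/(-43242 + 157) = 1/(-43085) = -1/43085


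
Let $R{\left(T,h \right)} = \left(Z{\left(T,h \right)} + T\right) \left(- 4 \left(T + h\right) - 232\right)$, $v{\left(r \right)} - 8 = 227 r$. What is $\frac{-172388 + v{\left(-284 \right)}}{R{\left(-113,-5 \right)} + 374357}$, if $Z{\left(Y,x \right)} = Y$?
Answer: $- \frac{236848}{320117} \approx -0.73988$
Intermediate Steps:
$v{\left(r \right)} = 8 + 227 r$
$R{\left(T,h \right)} = 2 T \left(-232 - 4 T - 4 h\right)$ ($R{\left(T,h \right)} = \left(T + T\right) \left(- 4 \left(T + h\right) - 232\right) = 2 T \left(\left(- 4 T - 4 h\right) - 232\right) = 2 T \left(-232 - 4 T - 4 h\right)$)
$\frac{-172388 + v{\left(-284 \right)}}{R{\left(-113,-5 \right)} + 374357} = \frac{-172388 + \left(8 + 227 \left(-284\right)\right)}{8 \left(-113\right) \left(-58 - -113 - -5\right) + 374357} = \frac{-172388 + \left(8 - 64468\right)}{8 \left(-113\right) \left(-58 + 113 + 5\right) + 374357} = \frac{-172388 - 64460}{8 \left(-113\right) 60 + 374357} = - \frac{236848}{-54240 + 374357} = - \frac{236848}{320117}$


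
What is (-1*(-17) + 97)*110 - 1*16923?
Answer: -4383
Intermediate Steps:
(-1*(-17) + 97)*110 - 1*16923 = (17 + 97)*110 - 16923 = 114*110 - 16923 = 12540 - 16923 = -4383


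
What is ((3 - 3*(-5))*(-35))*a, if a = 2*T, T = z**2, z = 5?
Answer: -31500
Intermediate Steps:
T = 25 (T = 5**2 = 25)
a = 50 (a = 2*25 = 50)
((3 - 3*(-5))*(-35))*a = ((3 - 3*(-5))*(-35))*50 = ((3 + 15)*(-35))*50 = (18*(-35))*50 = -630*50 = -31500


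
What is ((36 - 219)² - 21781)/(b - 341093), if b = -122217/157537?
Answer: -922221598/26867445079 ≈ -0.034325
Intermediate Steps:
b = -122217/157537 (b = -122217*1/157537 = -122217/157537 ≈ -0.77580)
((36 - 219)² - 21781)/(b - 341093) = ((36 - 219)² - 21781)/(-122217/157537 - 341093) = ((-183)² - 21781)/(-53734890158/157537) = (33489 - 21781)*(-157537/53734890158) = 11708*(-157537/53734890158) = -922221598/26867445079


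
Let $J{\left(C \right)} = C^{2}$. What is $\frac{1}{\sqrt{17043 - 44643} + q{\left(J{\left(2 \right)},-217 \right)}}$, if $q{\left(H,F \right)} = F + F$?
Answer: $- \frac{217}{107978} - \frac{5 i \sqrt{69}}{53989} \approx -0.0020097 - 0.00076929 i$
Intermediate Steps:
$q{\left(H,F \right)} = 2 F$
$\frac{1}{\sqrt{17043 - 44643} + q{\left(J{\left(2 \right)},-217 \right)}} = \frac{1}{\sqrt{17043 - 44643} + 2 \left(-217\right)} = \frac{1}{\sqrt{-27600} - 434} = \frac{1}{20 i \sqrt{69} - 434} = \frac{1}{-434 + 20 i \sqrt{69}}$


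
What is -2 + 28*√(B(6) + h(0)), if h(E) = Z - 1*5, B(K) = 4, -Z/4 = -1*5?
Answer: -2 + 28*√19 ≈ 120.05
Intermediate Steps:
Z = 20 (Z = -(-4)*5 = -4*(-5) = 20)
h(E) = 15 (h(E) = 20 - 1*5 = 20 - 5 = 15)
-2 + 28*√(B(6) + h(0)) = -2 + 28*√(4 + 15) = -2 + 28*√19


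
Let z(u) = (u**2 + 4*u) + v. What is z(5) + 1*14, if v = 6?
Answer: 65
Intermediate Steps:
z(u) = 6 + u**2 + 4*u (z(u) = (u**2 + 4*u) + 6 = 6 + u**2 + 4*u)
z(5) + 1*14 = (6 + 5**2 + 4*5) + 1*14 = (6 + 25 + 20) + 14 = 51 + 14 = 65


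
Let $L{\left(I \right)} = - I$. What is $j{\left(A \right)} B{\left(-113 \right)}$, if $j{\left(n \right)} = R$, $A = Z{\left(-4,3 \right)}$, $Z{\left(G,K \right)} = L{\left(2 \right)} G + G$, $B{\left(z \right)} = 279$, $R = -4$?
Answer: $-1116$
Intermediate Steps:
$Z{\left(G,K \right)} = - G$ ($Z{\left(G,K \right)} = \left(-1\right) 2 G + G = - 2 G + G = - G$)
$A = 4$ ($A = \left(-1\right) \left(-4\right) = 4$)
$j{\left(n \right)} = -4$
$j{\left(A \right)} B{\left(-113 \right)} = \left(-4\right) 279 = -1116$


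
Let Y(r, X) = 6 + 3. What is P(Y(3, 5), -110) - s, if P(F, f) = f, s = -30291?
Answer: 30181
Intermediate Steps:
Y(r, X) = 9
P(Y(3, 5), -110) - s = -110 - 1*(-30291) = -110 + 30291 = 30181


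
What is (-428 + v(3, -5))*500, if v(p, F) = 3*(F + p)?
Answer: -217000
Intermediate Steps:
v(p, F) = 3*F + 3*p
(-428 + v(3, -5))*500 = (-428 + (3*(-5) + 3*3))*500 = (-428 + (-15 + 9))*500 = (-428 - 6)*500 = -434*500 = -217000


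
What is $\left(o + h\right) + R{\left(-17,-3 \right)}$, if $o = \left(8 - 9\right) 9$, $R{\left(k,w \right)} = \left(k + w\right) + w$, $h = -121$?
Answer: $-153$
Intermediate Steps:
$R{\left(k,w \right)} = k + 2 w$
$o = -9$ ($o = \left(-1\right) 9 = -9$)
$\left(o + h\right) + R{\left(-17,-3 \right)} = \left(-9 - 121\right) + \left(-17 + 2 \left(-3\right)\right) = -130 - 23 = -153$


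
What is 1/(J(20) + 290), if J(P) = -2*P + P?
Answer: 1/270 ≈ 0.0037037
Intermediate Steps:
J(P) = -P
1/(J(20) + 290) = 1/(-1*20 + 290) = 1/(-20 + 290) = 1/270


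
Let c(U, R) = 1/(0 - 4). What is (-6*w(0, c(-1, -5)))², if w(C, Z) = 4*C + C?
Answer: 0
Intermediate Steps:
c(U, R) = -¼ (c(U, R) = 1/(-4) = -¼)
w(C, Z) = 5*C
(-6*w(0, c(-1, -5)))² = (-30*0)² = (-6*0)² = 0² = 0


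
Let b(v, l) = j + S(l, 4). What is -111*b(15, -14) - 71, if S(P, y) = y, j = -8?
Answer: 373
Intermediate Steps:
b(v, l) = -4 (b(v, l) = -8 + 4 = -4)
-111*b(15, -14) - 71 = -111*(-4) - 71 = 444 - 71 = 373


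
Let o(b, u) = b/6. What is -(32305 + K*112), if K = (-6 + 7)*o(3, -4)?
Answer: -32361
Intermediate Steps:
o(b, u) = b/6 (o(b, u) = b*(1/6) = b/6)
K = 1/2 (K = (-6 + 7)*((1/6)*3) = 1*(1/2) = 1/2 ≈ 0.50000)
-(32305 + K*112) = -(32305 + (1/2)*112) = -(32305 + 56) = -1*32361 = -32361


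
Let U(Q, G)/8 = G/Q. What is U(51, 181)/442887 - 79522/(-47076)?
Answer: 299375071127/177219461502 ≈ 1.6893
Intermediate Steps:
U(Q, G) = 8*G/Q (U(Q, G) = 8*(G/Q) = 8*G/Q)
U(51, 181)/442887 - 79522/(-47076) = (8*181/51)/442887 - 79522/(-47076) = (8*181*(1/51))*(1/442887) - 79522*(-1/47076) = (1448/51)*(1/442887) + 39761/23538 = 1448/22587237 + 39761/23538 = 299375071127/177219461502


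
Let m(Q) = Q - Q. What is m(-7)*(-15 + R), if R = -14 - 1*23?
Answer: 0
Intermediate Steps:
m(Q) = 0
R = -37 (R = -14 - 23 = -37)
m(-7)*(-15 + R) = 0*(-15 - 37) = 0*(-52) = 0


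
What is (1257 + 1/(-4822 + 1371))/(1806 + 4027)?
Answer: 4337906/20129683 ≈ 0.21550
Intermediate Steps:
(1257 + 1/(-4822 + 1371))/(1806 + 4027) = (1257 + 1/(-3451))/5833 = (1257 - 1/3451)*(1/5833) = (4337906/3451)*(1/5833) = 4337906/20129683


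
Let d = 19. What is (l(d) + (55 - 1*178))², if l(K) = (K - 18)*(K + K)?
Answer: 7225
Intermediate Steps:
l(K) = 2*K*(-18 + K) (l(K) = (-18 + K)*(2*K) = 2*K*(-18 + K))
(l(d) + (55 - 1*178))² = (2*19*(-18 + 19) + (55 - 1*178))² = (2*19*1 + (55 - 178))² = (38 - 123)² = (-85)² = 7225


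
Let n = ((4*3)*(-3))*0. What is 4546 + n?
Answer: 4546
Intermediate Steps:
n = 0 (n = (12*(-3))*0 = -36*0 = 0)
4546 + n = 4546 + 0 = 4546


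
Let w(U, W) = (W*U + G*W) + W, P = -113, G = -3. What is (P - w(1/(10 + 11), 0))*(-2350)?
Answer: 265550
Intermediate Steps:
w(U, W) = -2*W + U*W (w(U, W) = (W*U - 3*W) + W = (U*W - 3*W) + W = (-3*W + U*W) + W = -2*W + U*W)
(P - w(1/(10 + 11), 0))*(-2350) = (-113 - 0*(-2 + 1/(10 + 11)))*(-2350) = (-113 - 0*(-2 + 1/21))*(-2350) = (-113 - 0*(-41)/21)*(-2350) = (-113 - 1*0)*(-2350) = (-113 + 0)*(-2350) = -113*(-2350) = 265550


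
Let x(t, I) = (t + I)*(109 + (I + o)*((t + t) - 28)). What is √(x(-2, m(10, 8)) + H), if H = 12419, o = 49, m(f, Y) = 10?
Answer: 7*I*√37 ≈ 42.579*I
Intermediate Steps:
x(t, I) = (109 + (-28 + 2*t)*(49 + I))*(I + t) (x(t, I) = (t + I)*(109 + (I + 49)*((t + t) - 28)) = (I + t)*(109 + (49 + I)*(2*t - 28)) = (I + t)*(109 + (49 + I)*(-28 + 2*t)) = (I + t)*(109 + (-28 + 2*t)*(49 + I)) = (109 + (-28 + 2*t)*(49 + I))*(I + t))
√(x(-2, m(10, 8)) + H) = √((-1263*10 - 1263*(-2) - 28*10² + 98*(-2)² + 2*10*(-2)² + 2*(-2)*10² + 70*10*(-2)) + 12419) = √((-12630 + 2526 - 28*100 + 98*4 + 2*10*4 + 2*(-2)*100 - 1400) + 12419) = √((-12630 + 2526 - 2800 + 392 + 80 - 400 - 1400) + 12419) = √(-14232 + 12419) = √(-1813) = 7*I*√37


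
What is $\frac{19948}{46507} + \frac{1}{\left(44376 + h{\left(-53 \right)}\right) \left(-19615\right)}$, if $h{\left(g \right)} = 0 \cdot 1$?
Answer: $\frac{17363442121013}{40481331706680} \approx 0.42892$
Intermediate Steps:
$h{\left(g \right)} = 0$
$\frac{19948}{46507} + \frac{1}{\left(44376 + h{\left(-53 \right)}\right) \left(-19615\right)} = \frac{19948}{46507} + \frac{1}{\left(44376 + 0\right) \left(-19615\right)} = 19948 \cdot \frac{1}{46507} + \frac{1}{44376} \left(- \frac{1}{19615}\right) = \frac{19948}{46507} + \frac{1}{44376} \left(- \frac{1}{19615}\right) = \frac{19948}{46507} - \frac{1}{870435240} = \frac{17363442121013}{40481331706680}$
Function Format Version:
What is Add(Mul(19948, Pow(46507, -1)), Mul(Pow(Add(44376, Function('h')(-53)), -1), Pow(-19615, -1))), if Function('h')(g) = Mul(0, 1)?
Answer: Rational(17363442121013, 40481331706680) ≈ 0.42892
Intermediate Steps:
Function('h')(g) = 0
Add(Mul(19948, Pow(46507, -1)), Mul(Pow(Add(44376, Function('h')(-53)), -1), Pow(-19615, -1))) = Add(Mul(19948, Pow(46507, -1)), Mul(Pow(Add(44376, 0), -1), Pow(-19615, -1))) = Add(Mul(19948, Rational(1, 46507)), Mul(Pow(44376, -1), Rational(-1, 19615))) = Add(Rational(19948, 46507), Mul(Rational(1, 44376), Rational(-1, 19615))) = Add(Rational(19948, 46507), Rational(-1, 870435240)) = Rational(17363442121013, 40481331706680)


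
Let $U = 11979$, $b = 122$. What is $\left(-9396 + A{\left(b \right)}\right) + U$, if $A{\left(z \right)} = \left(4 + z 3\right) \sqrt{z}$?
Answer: $2583 + 370 \sqrt{122} \approx 6669.8$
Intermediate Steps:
$A{\left(z \right)} = \sqrt{z} \left(4 + 3 z\right)$ ($A{\left(z \right)} = \left(4 + 3 z\right) \sqrt{z} = \sqrt{z} \left(4 + 3 z\right)$)
$\left(-9396 + A{\left(b \right)}\right) + U = \left(-9396 + \sqrt{122} \left(4 + 3 \cdot 122\right)\right) + 11979 = \left(-9396 + \sqrt{122} \left(4 + 366\right)\right) + 11979 = \left(-9396 + \sqrt{122} \cdot 370\right) + 11979 = \left(-9396 + 370 \sqrt{122}\right) + 11979 = 2583 + 370 \sqrt{122}$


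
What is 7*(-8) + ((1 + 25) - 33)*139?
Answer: -1029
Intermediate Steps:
7*(-8) + ((1 + 25) - 33)*139 = -56 + (26 - 33)*139 = -56 - 7*139 = -56 - 973 = -1029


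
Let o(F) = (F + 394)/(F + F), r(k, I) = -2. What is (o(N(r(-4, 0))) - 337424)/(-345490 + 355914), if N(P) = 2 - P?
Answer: -1349497/41696 ≈ -32.365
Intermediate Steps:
o(F) = (394 + F)/(2*F) (o(F) = (394 + F)/((2*F)) = (394 + F)*(1/(2*F)) = (394 + F)/(2*F))
(o(N(r(-4, 0))) - 337424)/(-345490 + 355914) = ((394 + (2 - 1*(-2)))/(2*(2 - 1*(-2))) - 337424)/(-345490 + 355914) = ((394 + (2 + 2))/(2*(2 + 2)) - 337424)/10424 = ((1/2)*(394 + 4)/4 - 337424)*(1/10424) = ((1/2)*(1/4)*398 - 337424)*(1/10424) = (199/4 - 337424)*(1/10424) = -1349497/4*1/10424 = -1349497/41696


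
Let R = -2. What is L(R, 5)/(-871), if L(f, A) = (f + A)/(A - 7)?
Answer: 3/1742 ≈ 0.0017222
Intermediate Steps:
L(f, A) = (A + f)/(-7 + A)
L(R, 5)/(-871) = ((5 - 2)/(-7 + 5))/(-871) = (3/(-2))*(-1/871) = -½*3*(-1/871) = -3/2*(-1/871) = 3/1742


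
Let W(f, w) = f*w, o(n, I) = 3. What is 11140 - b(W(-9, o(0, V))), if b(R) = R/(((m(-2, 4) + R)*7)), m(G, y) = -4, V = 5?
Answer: 2417353/217 ≈ 11140.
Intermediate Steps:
b(R) = R/(-28 + 7*R) (b(R) = R/(((-4 + R)*7)) = R/(-28 + 7*R))
11140 - b(W(-9, o(0, V))) = 11140 - (-9*3)/(7*(-4 - 9*3)) = 11140 - (-27)/(7*(-4 - 27)) = 11140 - (-27)/(7*(-31)) = 11140 - (-27)*(-1)/(7*31) = 11140 - 1*27/217 = 11140 - 27/217 = 2417353/217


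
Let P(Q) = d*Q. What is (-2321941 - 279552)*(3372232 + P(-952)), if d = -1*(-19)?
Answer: -8725782136992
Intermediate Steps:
d = 19
P(Q) = 19*Q
(-2321941 - 279552)*(3372232 + P(-952)) = (-2321941 - 279552)*(3372232 + 19*(-952)) = -2601493*(3372232 - 18088) = -2601493*3354144 = -8725782136992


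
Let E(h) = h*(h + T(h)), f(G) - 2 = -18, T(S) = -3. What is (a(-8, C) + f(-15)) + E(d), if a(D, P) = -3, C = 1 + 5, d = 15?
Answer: 161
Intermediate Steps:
f(G) = -16 (f(G) = 2 - 18 = -16)
E(h) = h*(-3 + h) (E(h) = h*(h - 3) = h*(-3 + h))
C = 6
(a(-8, C) + f(-15)) + E(d) = (-3 - 16) + 15*(-3 + 15) = -19 + 15*12 = -19 + 180 = 161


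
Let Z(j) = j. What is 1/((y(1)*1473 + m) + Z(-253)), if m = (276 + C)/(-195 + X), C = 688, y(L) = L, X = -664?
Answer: 859/1047016 ≈ 0.00082043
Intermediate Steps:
m = -964/859 (m = (276 + 688)/(-195 - 664) = 964/(-859) = 964*(-1/859) = -964/859 ≈ -1.1222)
1/((y(1)*1473 + m) + Z(-253)) = 1/((1*1473 - 964/859) - 253) = 1/((1473 - 964/859) - 253) = 1/(1264343/859 - 253) = 1/(1047016/859) = 859/1047016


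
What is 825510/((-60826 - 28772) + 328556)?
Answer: 412755/119479 ≈ 3.4546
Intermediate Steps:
825510/((-60826 - 28772) + 328556) = 825510/(-89598 + 328556) = 825510/238958 = 825510*(1/238958) = 412755/119479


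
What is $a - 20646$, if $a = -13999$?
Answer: $-34645$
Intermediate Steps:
$a - 20646 = -13999 - 20646 = -34645$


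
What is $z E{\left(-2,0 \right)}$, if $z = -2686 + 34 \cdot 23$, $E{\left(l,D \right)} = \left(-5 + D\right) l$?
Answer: $-19040$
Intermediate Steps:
$E{\left(l,D \right)} = l \left(-5 + D\right)$
$z = -1904$ ($z = -2686 + 782 = -1904$)
$z E{\left(-2,0 \right)} = - 1904 \left(- 2 \left(-5 + 0\right)\right) = - 1904 \left(\left(-2\right) \left(-5\right)\right) = \left(-1904\right) 10 = -19040$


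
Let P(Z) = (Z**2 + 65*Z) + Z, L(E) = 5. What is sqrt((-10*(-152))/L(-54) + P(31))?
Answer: sqrt(3311) ≈ 57.541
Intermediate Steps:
P(Z) = Z**2 + 66*Z
sqrt((-10*(-152))/L(-54) + P(31)) = sqrt(-10*(-152)/5 + 31*(66 + 31)) = sqrt(1520*(1/5) + 31*97) = sqrt(304 + 3007) = sqrt(3311)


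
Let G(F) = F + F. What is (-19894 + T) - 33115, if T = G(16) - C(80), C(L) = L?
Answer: -53057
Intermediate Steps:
G(F) = 2*F
T = -48 (T = 2*16 - 1*80 = 32 - 80 = -48)
(-19894 + T) - 33115 = (-19894 - 48) - 33115 = -19942 - 33115 = -53057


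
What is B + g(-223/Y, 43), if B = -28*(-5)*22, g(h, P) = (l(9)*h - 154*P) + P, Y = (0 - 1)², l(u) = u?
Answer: -5506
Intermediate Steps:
Y = 1 (Y = (-1)² = 1)
g(h, P) = -153*P + 9*h (g(h, P) = (9*h - 154*P) + P = (-154*P + 9*h) + P = -153*P + 9*h)
B = 3080 (B = 140*22 = 3080)
B + g(-223/Y, 43) = 3080 + (-153*43 + 9*(-223/1)) = 3080 + (-6579 + 9*(-223*1)) = 3080 + (-6579 + 9*(-223)) = 3080 + (-6579 - 2007) = 3080 - 8586 = -5506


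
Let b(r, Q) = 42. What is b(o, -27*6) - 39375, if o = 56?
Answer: -39333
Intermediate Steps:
b(o, -27*6) - 39375 = 42 - 39375 = -39333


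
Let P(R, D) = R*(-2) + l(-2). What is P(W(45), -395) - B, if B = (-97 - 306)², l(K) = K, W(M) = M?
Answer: -162501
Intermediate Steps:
P(R, D) = -2 - 2*R (P(R, D) = R*(-2) - 2 = -2*R - 2 = -2 - 2*R)
B = 162409 (B = (-403)² = 162409)
P(W(45), -395) - B = (-2 - 2*45) - 1*162409 = (-2 - 90) - 162409 = -92 - 162409 = -162501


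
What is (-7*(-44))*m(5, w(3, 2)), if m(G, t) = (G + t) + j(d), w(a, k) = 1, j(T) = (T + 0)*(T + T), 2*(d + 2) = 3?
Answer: 2002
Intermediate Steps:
d = -½ (d = -2 + (½)*3 = -2 + 3/2 = -½ ≈ -0.50000)
j(T) = 2*T² (j(T) = T*(2*T) = 2*T²)
m(G, t) = ½ + G + t (m(G, t) = (G + t) + 2*(-½)² = (G + t) + 2*(¼) = (G + t) + ½ = ½ + G + t)
(-7*(-44))*m(5, w(3, 2)) = (-7*(-44))*(½ + 5 + 1) = 308*(13/2) = 2002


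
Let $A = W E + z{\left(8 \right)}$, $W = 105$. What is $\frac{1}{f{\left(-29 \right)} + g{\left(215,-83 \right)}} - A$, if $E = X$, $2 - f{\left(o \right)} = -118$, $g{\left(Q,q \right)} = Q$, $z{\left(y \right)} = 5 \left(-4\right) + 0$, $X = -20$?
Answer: $\frac{710201}{335} \approx 2120.0$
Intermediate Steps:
$z{\left(y \right)} = -20$ ($z{\left(y \right)} = -20 + 0 = -20$)
$f{\left(o \right)} = 120$ ($f{\left(o \right)} = 2 - -118 = 2 + 118 = 120$)
$E = -20$
$A = -2120$ ($A = 105 \left(-20\right) - 20 = -2100 - 20 = -2120$)
$\frac{1}{f{\left(-29 \right)} + g{\left(215,-83 \right)}} - A = \frac{1}{120 + 215} - -2120 = \frac{1}{335} + 2120 = \frac{710201}{335}$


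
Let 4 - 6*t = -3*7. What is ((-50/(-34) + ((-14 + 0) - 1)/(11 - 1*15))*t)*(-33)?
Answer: -97625/136 ≈ -717.83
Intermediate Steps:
t = 25/6 (t = ⅔ - (-1)*7/2 = ⅔ - ⅙*(-21) = ⅔ + 7/2 = 25/6 ≈ 4.1667)
((-50/(-34) + ((-14 + 0) - 1)/(11 - 1*15))*t)*(-33) = ((-50/(-34) + ((-14 + 0) - 1)/(11 - 1*15))*(25/6))*(-33) = ((-50*(-1/34) + (-14 - 1)/(11 - 15))*(25/6))*(-33) = ((25/17 - 15/(-4))*(25/6))*(-33) = ((25/17 - 15*(-¼))*(25/6))*(-33) = ((25/17 + 15/4)*(25/6))*(-33) = ((355/68)*(25/6))*(-33) = (8875/408)*(-33) = -97625/136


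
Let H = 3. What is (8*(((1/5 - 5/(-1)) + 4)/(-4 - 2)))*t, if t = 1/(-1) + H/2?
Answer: -92/15 ≈ -6.1333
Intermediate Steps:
t = 1/2 (t = 1/(-1) + 3/2 = 1*(-1) + 3*(1/2) = -1 + 3/2 = 1/2 ≈ 0.50000)
(8*(((1/5 - 5/(-1)) + 4)/(-4 - 2)))*t = (8*(((1/5 - 5/(-1)) + 4)/(-4 - 2)))*(1/2) = (8*(((1*(1/5) - 5*(-1)) + 4)/(-6)))*(1/2) = (8*(((1/5 + 5) + 4)*(-1/6)))*(1/2) = (8*((26/5 + 4)*(-1/6)))*(1/2) = (8*((46/5)*(-1/6)))*(1/2) = (8*(-23/15))*(1/2) = -184/15*1/2 = -92/15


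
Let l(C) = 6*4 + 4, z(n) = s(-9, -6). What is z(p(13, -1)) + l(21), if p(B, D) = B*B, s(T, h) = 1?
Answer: 29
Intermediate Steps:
p(B, D) = B²
z(n) = 1
l(C) = 28 (l(C) = 24 + 4 = 28)
z(p(13, -1)) + l(21) = 1 + 28 = 29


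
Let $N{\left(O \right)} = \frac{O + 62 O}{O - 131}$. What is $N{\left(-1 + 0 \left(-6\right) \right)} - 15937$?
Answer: $- \frac{701207}{44} \approx -15937.0$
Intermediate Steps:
$N{\left(O \right)} = \frac{63 O}{-131 + O}$
$N{\left(-1 + 0 \left(-6\right) \right)} - 15937 = \frac{63 \left(-1 + 0 \left(-6\right)\right)}{-131 + \left(-1 + 0 \left(-6\right)\right)} - 15937 = \frac{63 \left(-1 + 0\right)}{-131 + \left(-1 + 0\right)} - 15937 = 63 \left(-1\right) \frac{1}{-131 - 1} - 15937 = 63 \left(-1\right) \frac{1}{-132} - 15937 = 63 \left(-1\right) \left(- \frac{1}{132}\right) - 15937 = \frac{21}{44} - 15937 = - \frac{701207}{44}$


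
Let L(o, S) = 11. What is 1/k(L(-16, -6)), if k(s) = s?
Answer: 1/11 ≈ 0.090909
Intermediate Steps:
1/k(L(-16, -6)) = 1/11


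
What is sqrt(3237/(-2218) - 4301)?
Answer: I*sqrt(21166052390)/2218 ≈ 65.593*I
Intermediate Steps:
sqrt(3237/(-2218) - 4301) = sqrt(3237*(-1/2218) - 4301) = sqrt(-3237/2218 - 4301) = sqrt(-9542855/2218) = I*sqrt(21166052390)/2218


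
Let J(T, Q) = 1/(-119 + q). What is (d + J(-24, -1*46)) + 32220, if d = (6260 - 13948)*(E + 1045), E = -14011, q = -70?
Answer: 18846102491/189 ≈ 9.9715e+7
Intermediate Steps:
d = 99682608 (d = (6260 - 13948)*(-14011 + 1045) = -7688*(-12966) = 99682608)
J(T, Q) = -1/189 (J(T, Q) = 1/(-119 - 70) = 1/(-189) = -1/189)
(d + J(-24, -1*46)) + 32220 = (99682608 - 1/189) + 32220 = 18840012911/189 + 32220 = 18846102491/189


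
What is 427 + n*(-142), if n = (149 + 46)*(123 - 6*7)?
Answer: -2242463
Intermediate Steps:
n = 15795 (n = 195*(123 - 42) = 195*81 = 15795)
427 + n*(-142) = 427 + 15795*(-142) = 427 - 2242890 = -2242463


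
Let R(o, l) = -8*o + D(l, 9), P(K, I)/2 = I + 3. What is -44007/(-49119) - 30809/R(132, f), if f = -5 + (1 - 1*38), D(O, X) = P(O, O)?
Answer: 74438629/2652426 ≈ 28.064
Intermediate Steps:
P(K, I) = 6 + 2*I (P(K, I) = 2*(I + 3) = 2*(3 + I) = 6 + 2*I)
D(O, X) = 6 + 2*O
f = -42 (f = -5 + (1 - 38) = -5 - 37 = -42)
R(o, l) = 6 - 8*o + 2*l (R(o, l) = -8*o + (6 + 2*l) = 6 - 8*o + 2*l)
-44007/(-49119) - 30809/R(132, f) = -44007/(-49119) - 30809/(6 - 8*132 + 2*(-42)) = -44007*(-1/49119) - 30809/(6 - 1056 - 84) = 14669/16373 - 30809/(-1134) = 14669/16373 - 30809*(-1/1134) = 14669/16373 + 30809/1134 = 74438629/2652426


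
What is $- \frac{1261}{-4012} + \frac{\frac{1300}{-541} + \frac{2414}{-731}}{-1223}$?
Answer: $\frac{36408749053}{114144003788} \approx 0.31897$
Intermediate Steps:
$- \frac{1261}{-4012} + \frac{\frac{1300}{-541} + \frac{2414}{-731}}{-1223} = \left(-1261\right) \left(- \frac{1}{4012}\right) + \left(1300 \left(- \frac{1}{541}\right) + 2414 \left(- \frac{1}{731}\right)\right) \left(- \frac{1}{1223}\right) = \frac{1261}{4012} + \left(- \frac{1300}{541} - \frac{142}{43}\right) \left(- \frac{1}{1223}\right) = \frac{1261}{4012} - - \frac{132722}{28450649} = \frac{1261}{4012} + \frac{132722}{28450649} = \frac{36408749053}{114144003788}$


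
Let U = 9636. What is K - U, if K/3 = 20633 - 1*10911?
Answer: 19530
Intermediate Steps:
K = 29166 (K = 3*(20633 - 1*10911) = 3*(20633 - 10911) = 3*9722 = 29166)
K - U = 29166 - 1*9636 = 29166 - 9636 = 19530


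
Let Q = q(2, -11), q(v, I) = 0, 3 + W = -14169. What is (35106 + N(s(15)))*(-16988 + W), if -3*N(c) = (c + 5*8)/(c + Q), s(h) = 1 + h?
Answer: -3281599820/3 ≈ -1.0939e+9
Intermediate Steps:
W = -14172 (W = -3 - 14169 = -14172)
Q = 0
N(c) = -(40 + c)/(3*c) (N(c) = -(c + 5*8)/(3*(c + 0)) = -(c + 40)/(3*c) = -(40 + c)/(3*c))
(35106 + N(s(15)))*(-16988 + W) = (35106 + (-40 - (1 + 15))/(3*(1 + 15)))*(-16988 - 14172) = (35106 + (1/3)*(-40 - 1*16)/16)*(-31160) = (35106 + (1/3)*(1/16)*(-40 - 16))*(-31160) = (35106 + (1/3)*(1/16)*(-56))*(-31160) = (35106 - 7/6)*(-31160) = (210629/6)*(-31160) = -3281599820/3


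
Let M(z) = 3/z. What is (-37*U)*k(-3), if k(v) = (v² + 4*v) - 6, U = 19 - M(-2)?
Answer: 13653/2 ≈ 6826.5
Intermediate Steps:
U = 41/2 (U = 19 - 3/(-2) = 19 - 3*(-1)/2 = 19 - 1*(-3/2) = 19 + 3/2 = 41/2 ≈ 20.500)
k(v) = -6 + v² + 4*v
(-37*U)*k(-3) = (-37*41/2)*(-6 + (-3)² + 4*(-3)) = -1517*(-6 + 9 - 12)/2 = -1517/2*(-9) = 13653/2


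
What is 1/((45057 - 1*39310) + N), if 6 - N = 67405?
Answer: -1/61652 ≈ -1.6220e-5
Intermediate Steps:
N = -67399 (N = 6 - 1*67405 = 6 - 67405 = -67399)
1/((45057 - 1*39310) + N) = 1/((45057 - 1*39310) - 67399) = 1/((45057 - 39310) - 67399) = 1/(5747 - 67399) = 1/(-61652) = -1/61652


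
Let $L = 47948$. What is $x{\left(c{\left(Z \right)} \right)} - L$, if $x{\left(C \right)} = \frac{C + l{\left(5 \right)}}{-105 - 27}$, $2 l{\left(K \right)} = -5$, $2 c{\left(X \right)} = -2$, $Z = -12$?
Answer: $- \frac{12658265}{264} \approx -47948.0$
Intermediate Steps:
$c{\left(X \right)} = -1$ ($c{\left(X \right)} = \frac{1}{2} \left(-2\right) = -1$)
$l{\left(K \right)} = - \frac{5}{2}$ ($l{\left(K \right)} = \frac{1}{2} \left(-5\right) = - \frac{5}{2}$)
$x{\left(C \right)} = \frac{5}{264} - \frac{C}{132}$ ($x{\left(C \right)} = \frac{C - \frac{5}{2}}{-105 - 27} = \frac{- \frac{5}{2} + C}{-132} = \left(- \frac{5}{2} + C\right) \left(- \frac{1}{132}\right) = \frac{5}{264} - \frac{C}{132}$)
$x{\left(c{\left(Z \right)} \right)} - L = \left(\frac{5}{264} - - \frac{1}{132}\right) - 47948 = \left(\frac{5}{264} + \frac{1}{132}\right) - 47948 = \frac{7}{264} - 47948 = - \frac{12658265}{264}$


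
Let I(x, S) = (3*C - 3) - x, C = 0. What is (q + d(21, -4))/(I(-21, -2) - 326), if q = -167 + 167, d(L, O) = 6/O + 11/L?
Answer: 41/12936 ≈ 0.0031695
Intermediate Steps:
q = 0
I(x, S) = -3 - x (I(x, S) = (3*0 - 3) - x = (0 - 3) - x = -3 - x)
(q + d(21, -4))/(I(-21, -2) - 326) = (0 + (6/(-4) + 11/21))/((-3 - 1*(-21)) - 326) = (0 + (6*(-¼) + 11*(1/21)))/((-3 + 21) - 326) = (0 + (-3/2 + 11/21))/(18 - 326) = (0 - 41/42)/(-308) = -41/42*(-1/308) = 41/12936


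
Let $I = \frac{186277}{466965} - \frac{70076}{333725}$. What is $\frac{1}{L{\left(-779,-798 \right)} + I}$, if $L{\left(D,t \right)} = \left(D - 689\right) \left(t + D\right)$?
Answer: $\frac{31167578925}{72154073132666797} \approx 4.3196 \cdot 10^{-7}$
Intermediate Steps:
$L{\left(D,t \right)} = \left(-689 + D\right) \left(D + t\right)$
$I = \frac{5888450497}{31167578925}$ ($I = 186277 \cdot \frac{1}{466965} - \frac{70076}{333725} = \frac{186277}{466965} - \frac{70076}{333725} = \frac{5888450497}{31167578925} \approx 0.18893$)
$\frac{1}{L{\left(-779,-798 \right)} + I} = \frac{1}{\left(\left(-779\right)^{2} - -536731 - -549822 - -621642\right) + \frac{5888450497}{31167578925}} = \frac{1}{\left(606841 + 536731 + 549822 + 621642\right) + \frac{5888450497}{31167578925}} = \frac{1}{2315036 + \frac{5888450497}{31167578925}} = \frac{1}{\frac{72154073132666797}{31167578925}} = \frac{31167578925}{72154073132666797}$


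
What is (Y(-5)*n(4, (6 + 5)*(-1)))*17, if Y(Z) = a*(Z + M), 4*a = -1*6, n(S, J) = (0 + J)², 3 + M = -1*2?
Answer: 30855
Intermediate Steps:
M = -5 (M = -3 - 1*2 = -3 - 2 = -5)
n(S, J) = J²
a = -3/2 (a = (-1*6)/4 = (¼)*(-6) = -3/2 ≈ -1.5000)
Y(Z) = 15/2 - 3*Z/2 (Y(Z) = -3*(Z - 5)/2 = -3*(-5 + Z)/2 = 15/2 - 3*Z/2)
(Y(-5)*n(4, (6 + 5)*(-1)))*17 = ((15/2 - 3/2*(-5))*((6 + 5)*(-1))²)*17 = ((15/2 + 15/2)*(11*(-1))²)*17 = (15*(-11)²)*17 = (15*121)*17 = 1815*17 = 30855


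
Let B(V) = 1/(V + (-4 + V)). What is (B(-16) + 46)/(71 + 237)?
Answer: 1655/11088 ≈ 0.14926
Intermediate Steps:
B(V) = 1/(-4 + 2*V)
(B(-16) + 46)/(71 + 237) = (1/(2*(-2 - 16)) + 46)/(71 + 237) = ((½)/(-18) + 46)/308 = ((½)*(-1/18) + 46)*(1/308) = (-1/36 + 46)*(1/308) = (1655/36)*(1/308) = 1655/11088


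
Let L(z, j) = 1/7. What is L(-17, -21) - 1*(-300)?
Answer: 2101/7 ≈ 300.14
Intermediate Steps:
L(z, j) = 1/7
L(-17, -21) - 1*(-300) = 1/7 - 1*(-300) = 1/7 + 300 = 2101/7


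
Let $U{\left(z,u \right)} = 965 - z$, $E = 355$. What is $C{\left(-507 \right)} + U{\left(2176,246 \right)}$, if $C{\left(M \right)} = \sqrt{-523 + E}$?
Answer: $-1211 + 2 i \sqrt{42} \approx -1211.0 + 12.961 i$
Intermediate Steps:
$C{\left(M \right)} = 2 i \sqrt{42}$ ($C{\left(M \right)} = \sqrt{-523 + 355} = \sqrt{-168} = 2 i \sqrt{42}$)
$C{\left(-507 \right)} + U{\left(2176,246 \right)} = 2 i \sqrt{42} + \left(965 - 2176\right) = 2 i \sqrt{42} - 1211 = -1211 + 2 i \sqrt{42}$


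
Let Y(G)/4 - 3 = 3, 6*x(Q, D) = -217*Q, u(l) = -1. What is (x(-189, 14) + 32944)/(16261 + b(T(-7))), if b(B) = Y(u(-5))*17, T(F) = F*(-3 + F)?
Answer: 79559/33338 ≈ 2.3864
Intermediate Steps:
x(Q, D) = -217*Q/6 (x(Q, D) = (-217*Q)/6 = -217*Q/6)
Y(G) = 24 (Y(G) = 12 + 4*3 = 12 + 12 = 24)
b(B) = 408 (b(B) = 24*17 = 408)
(x(-189, 14) + 32944)/(16261 + b(T(-7))) = (-217/6*(-189) + 32944)/(16261 + 408) = (13671/2 + 32944)/16669 = (79559/2)*(1/16669) = 79559/33338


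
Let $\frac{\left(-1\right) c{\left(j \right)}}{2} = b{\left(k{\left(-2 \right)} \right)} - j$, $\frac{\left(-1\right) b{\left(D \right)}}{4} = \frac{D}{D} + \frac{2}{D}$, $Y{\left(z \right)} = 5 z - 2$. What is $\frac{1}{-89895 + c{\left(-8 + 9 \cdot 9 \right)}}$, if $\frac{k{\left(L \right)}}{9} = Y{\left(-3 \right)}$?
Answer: $- \frac{153}{13730389} \approx -1.1143 \cdot 10^{-5}$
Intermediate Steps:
$Y{\left(z \right)} = -2 + 5 z$
$k{\left(L \right)} = -153$ ($k{\left(L \right)} = 9 \left(-2 + 5 \left(-3\right)\right) = 9 \left(-2 - 15\right) = 9 \left(-17\right) = -153$)
$b{\left(D \right)} = -4 - \frac{8}{D}$ ($b{\left(D \right)} = - 4 \left(\frac{D}{D} + \frac{2}{D}\right) = - 4 \left(1 + \frac{2}{D}\right) = -4 - \frac{8}{D}$)
$c{\left(j \right)} = \frac{1208}{153} + 2 j$ ($c{\left(j \right)} = - 2 \left(\left(-4 - \frac{8}{-153}\right) - j\right) = - 2 \left(\left(-4 - - \frac{8}{153}\right) - j\right) = - 2 \left(\left(-4 + \frac{8}{153}\right) - j\right) = - 2 \left(- \frac{604}{153} - j\right) = \frac{1208}{153} + 2 j$)
$\frac{1}{-89895 + c{\left(-8 + 9 \cdot 9 \right)}} = \frac{1}{-89895 + \left(\frac{1208}{153} + 2 \left(-8 + 9 \cdot 9\right)\right)} = \frac{1}{-89895 + \left(\frac{1208}{153} + 2 \left(-8 + 81\right)\right)} = \frac{1}{-89895 + \left(\frac{1208}{153} + 2 \cdot 73\right)} = \frac{1}{-89895 + \left(\frac{1208}{153} + 146\right)} = \frac{1}{-89895 + \frac{23546}{153}} = \frac{1}{- \frac{13730389}{153}} = - \frac{153}{13730389}$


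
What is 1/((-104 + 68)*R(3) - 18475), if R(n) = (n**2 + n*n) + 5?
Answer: -1/19303 ≈ -5.1805e-5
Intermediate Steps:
R(n) = 5 + 2*n**2 (R(n) = (n**2 + n**2) + 5 = 2*n**2 + 5 = 5 + 2*n**2)
1/((-104 + 68)*R(3) - 18475) = 1/((-104 + 68)*(5 + 2*3**2) - 18475) = 1/(-36*(5 + 2*9) - 18475) = 1/(-36*(5 + 18) - 18475) = 1/(-36*23 - 18475) = 1/(-828 - 18475) = 1/(-19303) = -1/19303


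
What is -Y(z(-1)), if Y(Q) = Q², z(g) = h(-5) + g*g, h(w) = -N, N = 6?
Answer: -25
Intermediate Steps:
h(w) = -6 (h(w) = -1*6 = -6)
z(g) = -6 + g² (z(g) = -6 + g*g = -6 + g²)
-Y(z(-1)) = -(-6 + (-1)²)² = -(-6 + 1)² = -1*(-5)² = -1*25 = -25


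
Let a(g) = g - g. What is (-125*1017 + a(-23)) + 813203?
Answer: 686078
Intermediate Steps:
a(g) = 0
(-125*1017 + a(-23)) + 813203 = (-125*1017 + 0) + 813203 = (-127125 + 0) + 813203 = -127125 + 813203 = 686078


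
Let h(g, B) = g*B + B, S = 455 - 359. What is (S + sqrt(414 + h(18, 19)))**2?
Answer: 9991 + 960*sqrt(31) ≈ 15336.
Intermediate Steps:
S = 96
h(g, B) = B + B*g (h(g, B) = B*g + B = B + B*g)
(S + sqrt(414 + h(18, 19)))**2 = (96 + sqrt(414 + 19*(1 + 18)))**2 = (96 + sqrt(414 + 19*19))**2 = (96 + sqrt(414 + 361))**2 = (96 + sqrt(775))**2 = (96 + 5*sqrt(31))**2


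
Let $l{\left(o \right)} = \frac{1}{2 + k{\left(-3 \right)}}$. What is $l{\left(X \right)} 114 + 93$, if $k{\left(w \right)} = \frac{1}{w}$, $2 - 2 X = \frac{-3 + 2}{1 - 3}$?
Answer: $\frac{807}{5} \approx 161.4$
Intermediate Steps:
$X = \frac{3}{4}$ ($X = 1 - \frac{\left(-3 + 2\right) \frac{1}{1 - 3}}{2} = 1 - \frac{\left(-1\right) \frac{1}{-2}}{2} = 1 - \frac{\left(-1\right) \left(- \frac{1}{2}\right)}{2} = 1 - \frac{1}{4} = \frac{3}{4} \approx 0.75$)
$l{\left(o \right)} = \frac{3}{5}$ ($l{\left(o \right)} = \frac{1}{2 + \frac{1}{-3}} = \frac{1}{2 - \frac{1}{3}} = \frac{1}{\frac{5}{3}} = \frac{3}{5}$)
$l{\left(X \right)} 114 + 93 = \frac{3}{5} \cdot 114 + 93 = \frac{342}{5} + 93 = \frac{807}{5}$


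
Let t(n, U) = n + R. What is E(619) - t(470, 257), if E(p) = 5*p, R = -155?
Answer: 2780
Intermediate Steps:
t(n, U) = -155 + n (t(n, U) = n - 155 = -155 + n)
E(619) - t(470, 257) = 5*619 - (-155 + 470) = 3095 - 1*315 = 3095 - 315 = 2780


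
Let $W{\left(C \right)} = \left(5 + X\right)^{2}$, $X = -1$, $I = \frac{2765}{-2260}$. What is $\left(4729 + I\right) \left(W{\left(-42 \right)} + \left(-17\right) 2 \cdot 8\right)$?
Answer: $- \frac{136765120}{113} \approx -1.2103 \cdot 10^{6}$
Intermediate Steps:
$I = - \frac{553}{452}$ ($I = 2765 \left(- \frac{1}{2260}\right) = - \frac{553}{452} \approx -1.2235$)
$W{\left(C \right)} = 16$ ($W{\left(C \right)} = \left(5 - 1\right)^{2} = 4^{2} = 16$)
$\left(4729 + I\right) \left(W{\left(-42 \right)} + \left(-17\right) 2 \cdot 8\right) = \left(4729 - \frac{553}{452}\right) \left(16 + \left(-17\right) 2 \cdot 8\right) = \frac{2136955 \left(16 - 272\right)}{452} = \frac{2136955}{452} \left(-256\right) = - \frac{136765120}{113}$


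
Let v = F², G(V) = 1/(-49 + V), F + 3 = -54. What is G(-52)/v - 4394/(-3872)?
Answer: 720941417/635296464 ≈ 1.1348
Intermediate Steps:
F = -57 (F = -3 - 54 = -57)
v = 3249 (v = (-57)² = 3249)
G(-52)/v - 4394/(-3872) = 1/(-49 - 52*3249) - 4394/(-3872) = (1/3249)/(-101) - 4394*(-1/3872) = -1/101*1/3249 + 2197/1936 = -1/328149 + 2197/1936 = 720941417/635296464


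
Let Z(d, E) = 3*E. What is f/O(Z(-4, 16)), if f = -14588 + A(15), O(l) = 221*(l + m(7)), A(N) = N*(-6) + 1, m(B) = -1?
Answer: -1129/799 ≈ -1.4130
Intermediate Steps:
A(N) = 1 - 6*N (A(N) = -6*N + 1 = 1 - 6*N)
O(l) = -221 + 221*l (O(l) = 221*(l - 1) = 221*(-1 + l) = -221 + 221*l)
f = -14677 (f = -14588 + (1 - 6*15) = -14588 + (1 - 90) = -14588 - 89 = -14677)
f/O(Z(-4, 16)) = -14677/(-221 + 221*(3*16)) = -14677/(-221 + 221*48) = -14677/(-221 + 10608) = -14677/10387 = -14677*1/10387 = -1129/799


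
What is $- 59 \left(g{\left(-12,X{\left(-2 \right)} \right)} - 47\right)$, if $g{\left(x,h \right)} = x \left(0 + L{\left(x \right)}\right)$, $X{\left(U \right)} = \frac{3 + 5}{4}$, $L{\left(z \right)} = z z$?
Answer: $104725$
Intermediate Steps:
$L{\left(z \right)} = z^{2}$
$X{\left(U \right)} = 2$ ($X{\left(U \right)} = 8 \cdot \frac{1}{4} = 2$)
$g{\left(x,h \right)} = x^{3}$ ($g{\left(x,h \right)} = x \left(0 + x^{2}\right) = x x^{2} = x^{3}$)
$- 59 \left(g{\left(-12,X{\left(-2 \right)} \right)} - 47\right) = - 59 \left(\left(-12\right)^{3} - 47\right) = - 59 \left(-1728 - 47\right) = \left(-59\right) \left(-1775\right) = 104725$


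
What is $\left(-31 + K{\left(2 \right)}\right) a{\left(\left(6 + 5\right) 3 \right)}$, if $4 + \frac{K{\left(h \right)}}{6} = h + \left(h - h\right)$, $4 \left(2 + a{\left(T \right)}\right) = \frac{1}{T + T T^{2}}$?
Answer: $\frac{12373637}{143880} \approx 86.0$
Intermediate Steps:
$a{\left(T \right)} = -2 + \frac{1}{4 \left(T + T^{3}\right)}$ ($a{\left(T \right)} = -2 + \frac{1}{4 \left(T + T T^{2}\right)} = -2 + \frac{1}{4 \left(T + T^{3}\right)}$)
$K{\left(h \right)} = -24 + 6 h$ ($K{\left(h \right)} = -24 + 6 \left(h + \left(h - h\right)\right) = -24 + 6 \left(h + 0\right) = -24 + 6 h$)
$\left(-31 + K{\left(2 \right)}\right) a{\left(\left(6 + 5\right) 3 \right)} = \left(-31 + \left(-24 + 6 \cdot 2\right)\right) \frac{1 - 8 \left(6 + 5\right) 3 - 8 \left(\left(6 + 5\right) 3\right)^{3}}{4 \left(6 + 5\right) 3 \left(1 + \left(\left(6 + 5\right) 3\right)^{2}\right)} = \left(-31 + \left(-24 + 12\right)\right) \frac{1 - 8 \cdot 11 \cdot 3 - 8 \left(11 \cdot 3\right)^{3}}{4 \cdot 11 \cdot 3 \left(1 + \left(11 \cdot 3\right)^{2}\right)} = \left(-31 - 12\right) \frac{1 - 264 - 8 \cdot 33^{3}}{4 \cdot 33 \left(1 + 33^{2}\right)} = - 43 \cdot \frac{1}{4} \cdot \frac{1}{33} \frac{1}{1 + 1089} \left(1 - 264 - 287496\right) = - 43 \cdot \frac{1}{4} \cdot \frac{1}{33} \cdot \frac{1}{1090} \left(1 - 264 - 287496\right) = - 43 \cdot \frac{1}{4} \cdot \frac{1}{33} \cdot \frac{1}{1090} \left(-287759\right) = \left(-43\right) \left(- \frac{287759}{143880}\right) = \frac{12373637}{143880}$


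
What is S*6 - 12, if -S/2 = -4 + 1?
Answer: 24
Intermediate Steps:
S = 6 (S = -2*(-4 + 1) = -2*(-3) = 6)
S*6 - 12 = 6*6 - 12 = 36 - 12 = 24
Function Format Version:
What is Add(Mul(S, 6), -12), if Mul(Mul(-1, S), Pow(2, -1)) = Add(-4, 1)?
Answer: 24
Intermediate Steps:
S = 6 (S = Mul(-2, Add(-4, 1)) = Mul(-2, -3) = 6)
Add(Mul(S, 6), -12) = Add(Mul(6, 6), -12) = Add(36, -12) = 24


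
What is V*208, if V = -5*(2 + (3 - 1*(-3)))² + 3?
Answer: -65936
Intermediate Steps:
V = -317 (V = -5*(2 + (3 + 3))² + 3 = -5*(2 + 6)² + 3 = -5*8² + 3 = -5*64 + 3 = -320 + 3 = -317)
V*208 = -317*208 = -65936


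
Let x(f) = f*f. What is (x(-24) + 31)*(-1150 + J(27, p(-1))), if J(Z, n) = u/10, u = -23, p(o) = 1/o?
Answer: -6994461/10 ≈ -6.9945e+5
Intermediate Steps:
x(f) = f²
J(Z, n) = -23/10
(x(-24) + 31)*(-1150 + J(27, p(-1))) = ((-24)² + 31)*(-1150 - 23/10) = (576 + 31)*(-11523/10) = 607*(-11523/10) = -6994461/10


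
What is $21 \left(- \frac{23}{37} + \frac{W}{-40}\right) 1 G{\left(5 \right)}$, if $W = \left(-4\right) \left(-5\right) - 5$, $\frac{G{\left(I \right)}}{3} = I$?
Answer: $- \frac{92925}{296} \approx -313.94$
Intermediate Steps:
$G{\left(I \right)} = 3 I$
$W = 15$ ($W = 20 - 5 = 15$)
$21 \left(- \frac{23}{37} + \frac{W}{-40}\right) 1 G{\left(5 \right)} = 21 \left(- \frac{23}{37} + \frac{15}{-40}\right) 1 \cdot 3 \cdot 5 = 21 \left(\left(-23\right) \frac{1}{37} + 15 \left(- \frac{1}{40}\right)\right) 1 \cdot 15 = 21 \left(- \frac{23}{37} - \frac{3}{8}\right) 15 = 21 \left(- \frac{295}{296}\right) 15 = \left(- \frac{6195}{296}\right) 15 = - \frac{92925}{296}$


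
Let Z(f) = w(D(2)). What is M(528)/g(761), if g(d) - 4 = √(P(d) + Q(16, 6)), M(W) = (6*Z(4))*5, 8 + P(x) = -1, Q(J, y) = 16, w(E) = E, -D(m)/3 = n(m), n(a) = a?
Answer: -80 + 20*√7 ≈ -27.085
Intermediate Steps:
D(m) = -3*m
Z(f) = -6 (Z(f) = -3*2 = -6)
P(x) = -9 (P(x) = -8 - 1 = -9)
M(W) = -180 (M(W) = (6*(-6))*5 = -36*5 = -180)
g(d) = 4 + √7 (g(d) = 4 + √(-9 + 16) = 4 + √7)
M(528)/g(761) = -180/(4 + √7)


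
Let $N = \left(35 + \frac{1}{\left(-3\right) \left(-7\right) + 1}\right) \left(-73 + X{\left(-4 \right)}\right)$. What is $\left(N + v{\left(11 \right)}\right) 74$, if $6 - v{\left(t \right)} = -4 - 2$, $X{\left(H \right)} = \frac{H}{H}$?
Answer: $- \frac{2044176}{11} \approx -1.8583 \cdot 10^{5}$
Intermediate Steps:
$X{\left(H \right)} = 1$
$v{\left(t \right)} = 12$ ($v{\left(t \right)} = 6 - \left(-4 - 2\right) = 6 - -6 = 6 + 6 = 12$)
$N = - \frac{27756}{11}$ ($N = \left(35 + \frac{1}{\left(-3\right) \left(-7\right) + 1}\right) \left(-73 + 1\right) = \left(35 + \frac{1}{21 + 1}\right) \left(-72\right) = \left(35 + \frac{1}{22}\right) \left(-72\right) = \frac{771}{22} \left(-72\right) = - \frac{27756}{11} \approx -2523.3$)
$\left(N + v{\left(11 \right)}\right) 74 = \left(- \frac{27756}{11} + 12\right) 74 = \left(- \frac{27624}{11}\right) 74 = - \frac{2044176}{11}$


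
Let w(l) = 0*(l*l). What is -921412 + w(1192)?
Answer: -921412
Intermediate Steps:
w(l) = 0 (w(l) = 0*l² = 0)
-921412 + w(1192) = -921412 + 0 = -921412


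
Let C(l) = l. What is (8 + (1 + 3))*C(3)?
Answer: 36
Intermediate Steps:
(8 + (1 + 3))*C(3) = (8 + (1 + 3))*3 = (8 + 4)*3 = 12*3 = 36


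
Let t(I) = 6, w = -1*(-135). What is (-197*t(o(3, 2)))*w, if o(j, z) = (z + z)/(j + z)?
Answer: -159570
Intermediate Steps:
w = 135
o(j, z) = 2*z/(j + z) (o(j, z) = (2*z)/(j + z) = 2*z/(j + z))
(-197*t(o(3, 2)))*w = -197*6*135 = -1182*135 = -159570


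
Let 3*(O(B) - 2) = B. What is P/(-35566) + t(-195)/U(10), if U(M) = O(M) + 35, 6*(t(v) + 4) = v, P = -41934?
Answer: 1179537/4303486 ≈ 0.27409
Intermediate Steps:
t(v) = -4 + v/6
O(B) = 2 + B/3
U(M) = 37 + M/3 (U(M) = (2 + M/3) + 35 = 37 + M/3)
P/(-35566) + t(-195)/U(10) = -41934/(-35566) + (-4 + (⅙)*(-195))/(37 + (⅓)*10) = -41934*(-1/35566) + (-4 - 65/2)/(37 + 10/3) = 20967/17783 - 73/(2*121/3) = 20967/17783 - 73/2*3/121 = 20967/17783 - 219/242 = 1179537/4303486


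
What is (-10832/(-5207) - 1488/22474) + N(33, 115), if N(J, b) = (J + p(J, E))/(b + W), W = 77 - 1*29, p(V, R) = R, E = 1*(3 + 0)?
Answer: 21315161812/9537302617 ≈ 2.2349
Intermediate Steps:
E = 3 (E = 1*3 = 3)
W = 48 (W = 77 - 29 = 48)
N(J, b) = (3 + J)/(48 + b) (N(J, b) = (J + 3)/(b + 48) = (3 + J)/(48 + b))
(-10832/(-5207) - 1488/22474) + N(33, 115) = (-10832/(-5207) - 1488/22474) + (3 + 33)/(48 + 115) = (-10832*(-1/5207) - 1488*1/22474) + 36/163 = (10832/5207 - 744/11237) + (1/163)*36 = 117845176/58511059 + 36/163 = 21315161812/9537302617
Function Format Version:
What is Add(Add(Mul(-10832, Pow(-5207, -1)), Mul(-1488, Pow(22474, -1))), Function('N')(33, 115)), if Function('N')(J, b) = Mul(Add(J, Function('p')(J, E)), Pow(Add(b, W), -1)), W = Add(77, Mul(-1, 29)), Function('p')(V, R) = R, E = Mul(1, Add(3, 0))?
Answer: Rational(21315161812, 9537302617) ≈ 2.2349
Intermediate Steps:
E = 3 (E = Mul(1, 3) = 3)
W = 48 (W = Add(77, -29) = 48)
Function('N')(J, b) = Mul(Pow(Add(48, b), -1), Add(3, J)) (Function('N')(J, b) = Mul(Add(J, 3), Pow(Add(b, 48), -1)) = Mul(Add(3, J), Pow(Add(48, b), -1)) = Mul(Pow(Add(48, b), -1), Add(3, J)))
Add(Add(Mul(-10832, Pow(-5207, -1)), Mul(-1488, Pow(22474, -1))), Function('N')(33, 115)) = Add(Add(Mul(-10832, Pow(-5207, -1)), Mul(-1488, Pow(22474, -1))), Mul(Pow(Add(48, 115), -1), Add(3, 33))) = Add(Add(Mul(-10832, Rational(-1, 5207)), Mul(-1488, Rational(1, 22474))), Mul(Pow(163, -1), 36)) = Add(Add(Rational(10832, 5207), Rational(-744, 11237)), Mul(Rational(1, 163), 36)) = Add(Rational(117845176, 58511059), Rational(36, 163)) = Rational(21315161812, 9537302617)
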